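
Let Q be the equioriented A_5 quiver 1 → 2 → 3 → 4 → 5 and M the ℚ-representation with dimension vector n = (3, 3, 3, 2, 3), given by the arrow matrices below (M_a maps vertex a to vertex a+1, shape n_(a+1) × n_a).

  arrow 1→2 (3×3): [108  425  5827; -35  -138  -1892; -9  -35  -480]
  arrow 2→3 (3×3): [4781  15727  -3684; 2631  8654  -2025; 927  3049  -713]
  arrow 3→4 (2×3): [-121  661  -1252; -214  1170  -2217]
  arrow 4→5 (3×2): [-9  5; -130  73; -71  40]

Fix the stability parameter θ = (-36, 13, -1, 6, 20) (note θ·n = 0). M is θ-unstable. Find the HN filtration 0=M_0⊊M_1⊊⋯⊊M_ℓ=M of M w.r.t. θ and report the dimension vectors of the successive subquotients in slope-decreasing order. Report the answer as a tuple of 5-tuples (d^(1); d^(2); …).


Via rank(M_{q-1}∘⋯∘M_p): M ≅ I[1,3], I[1,5]^2, I[5,5].
μ_θ-semistable layers: μ^(1)=20; μ^(2)=6; μ^(3)=-36

((0, 0, 0, 0, 3); (0, 3, 3, 2, 0); (3, 0, 0, 0, 0))


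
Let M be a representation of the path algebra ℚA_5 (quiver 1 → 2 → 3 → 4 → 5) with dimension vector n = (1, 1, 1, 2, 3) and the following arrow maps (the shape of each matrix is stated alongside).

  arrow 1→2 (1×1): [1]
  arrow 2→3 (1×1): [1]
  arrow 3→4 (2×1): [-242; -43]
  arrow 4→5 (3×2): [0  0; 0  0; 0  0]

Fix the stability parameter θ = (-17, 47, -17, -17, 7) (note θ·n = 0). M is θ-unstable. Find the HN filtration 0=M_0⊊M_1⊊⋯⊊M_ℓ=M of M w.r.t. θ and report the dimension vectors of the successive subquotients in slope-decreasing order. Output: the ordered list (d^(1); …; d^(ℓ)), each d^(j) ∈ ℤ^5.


Interval decomposition of M: I[1,4], I[4,4], I[5,5]^3.
HN type (ℓ=3): μ^(1)=7; μ^(2)=13/3; μ^(3)=-17

((0, 0, 0, 0, 3); (0, 1, 1, 1, 0); (1, 0, 0, 1, 0))


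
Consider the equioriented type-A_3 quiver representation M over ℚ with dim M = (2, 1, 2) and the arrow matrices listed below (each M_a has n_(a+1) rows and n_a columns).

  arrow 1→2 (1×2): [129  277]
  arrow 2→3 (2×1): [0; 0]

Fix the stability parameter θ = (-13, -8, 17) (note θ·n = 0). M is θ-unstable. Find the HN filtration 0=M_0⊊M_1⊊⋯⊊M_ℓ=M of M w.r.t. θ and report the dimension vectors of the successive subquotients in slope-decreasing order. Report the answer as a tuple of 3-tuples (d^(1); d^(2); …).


Barcode: M ≅ I[1,1], I[1,2], I[3,3]^2. HN layers by μ_θ (3 steps, strictly decreasing):
  μ^(1)=17; μ^(2)=-8; μ^(3)=-13

((0, 0, 2); (0, 1, 0); (2, 0, 0))


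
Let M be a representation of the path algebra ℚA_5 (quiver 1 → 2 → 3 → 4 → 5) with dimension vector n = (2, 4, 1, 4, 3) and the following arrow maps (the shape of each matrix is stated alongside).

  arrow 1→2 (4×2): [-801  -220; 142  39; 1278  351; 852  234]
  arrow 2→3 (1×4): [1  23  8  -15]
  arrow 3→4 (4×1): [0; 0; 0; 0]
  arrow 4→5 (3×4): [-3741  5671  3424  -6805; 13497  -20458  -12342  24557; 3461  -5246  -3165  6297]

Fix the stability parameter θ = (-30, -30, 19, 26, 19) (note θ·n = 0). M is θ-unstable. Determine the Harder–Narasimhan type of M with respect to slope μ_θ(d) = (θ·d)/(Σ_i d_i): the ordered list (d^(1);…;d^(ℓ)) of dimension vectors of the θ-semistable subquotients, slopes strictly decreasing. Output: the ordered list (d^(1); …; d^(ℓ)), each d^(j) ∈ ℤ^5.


Via rank(M_{q-1}∘⋯∘M_p): M ≅ I[1,2], I[1,3], I[2,2]^2, I[4,4], I[4,5]^3.
μ_θ-semistable layers: μ^(1)=26; μ^(2)=45/2; μ^(3)=19; μ^(4)=-30

((0, 0, 0, 1, 0); (0, 0, 0, 3, 3); (0, 0, 1, 0, 0); (2, 4, 0, 0, 0))


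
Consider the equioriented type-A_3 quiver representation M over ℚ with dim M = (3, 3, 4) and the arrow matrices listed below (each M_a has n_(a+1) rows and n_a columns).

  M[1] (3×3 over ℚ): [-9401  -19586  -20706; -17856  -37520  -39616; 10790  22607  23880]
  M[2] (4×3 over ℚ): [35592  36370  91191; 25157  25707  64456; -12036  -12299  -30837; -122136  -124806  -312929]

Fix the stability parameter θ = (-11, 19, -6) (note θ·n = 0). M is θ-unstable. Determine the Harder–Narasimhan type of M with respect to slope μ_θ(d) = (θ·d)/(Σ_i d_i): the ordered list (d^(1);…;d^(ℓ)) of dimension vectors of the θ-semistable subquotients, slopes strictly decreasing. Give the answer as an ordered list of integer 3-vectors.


Barcode: M ≅ I[1,1], I[1,3]^2, I[2,3], I[3,3]. HN layers by μ_θ (3 steps, strictly decreasing):
  μ^(1)=13/2; μ^(2)=-6; μ^(3)=-11

((0, 3, 3); (0, 0, 1); (3, 0, 0))


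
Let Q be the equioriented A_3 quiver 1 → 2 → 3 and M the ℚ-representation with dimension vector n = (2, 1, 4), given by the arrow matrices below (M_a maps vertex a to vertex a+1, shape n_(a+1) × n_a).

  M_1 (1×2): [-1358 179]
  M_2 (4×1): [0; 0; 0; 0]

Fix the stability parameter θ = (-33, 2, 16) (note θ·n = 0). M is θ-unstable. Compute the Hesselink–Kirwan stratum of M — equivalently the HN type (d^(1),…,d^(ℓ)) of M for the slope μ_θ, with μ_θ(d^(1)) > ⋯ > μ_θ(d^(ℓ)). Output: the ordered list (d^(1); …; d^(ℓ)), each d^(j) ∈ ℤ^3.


Barcode: M ≅ I[1,1], I[1,2], I[3,3]^4. HN layers by μ_θ (3 steps, strictly decreasing):
  μ^(1)=16; μ^(2)=2; μ^(3)=-33

((0, 0, 4); (0, 1, 0); (2, 0, 0))


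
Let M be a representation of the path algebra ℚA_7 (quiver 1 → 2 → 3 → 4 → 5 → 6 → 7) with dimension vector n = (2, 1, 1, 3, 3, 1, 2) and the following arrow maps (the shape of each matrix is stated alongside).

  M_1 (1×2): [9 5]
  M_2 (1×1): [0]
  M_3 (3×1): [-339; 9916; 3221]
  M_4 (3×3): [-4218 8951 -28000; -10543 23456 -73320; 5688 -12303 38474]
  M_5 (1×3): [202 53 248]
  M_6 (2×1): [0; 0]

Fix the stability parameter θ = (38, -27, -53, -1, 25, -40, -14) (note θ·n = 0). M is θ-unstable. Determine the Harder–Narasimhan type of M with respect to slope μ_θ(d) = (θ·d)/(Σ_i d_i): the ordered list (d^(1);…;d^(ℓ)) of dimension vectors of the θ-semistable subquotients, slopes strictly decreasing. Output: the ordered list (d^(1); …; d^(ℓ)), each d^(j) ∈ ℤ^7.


Barcode: M ≅ I[1,1], I[1,2], I[3,6], I[4,5]^2, I[7,7]^2. HN layers by μ_θ (7 steps, strictly decreasing):
  μ^(1)=38; μ^(2)=25; μ^(3)=11/2; μ^(4)=-1; μ^(5)=-16/3; μ^(6)=-14; μ^(7)=-53

((1, 0, 0, 0, 0, 0, 0); (0, 0, 0, 0, 2, 0, 0); (1, 1, 0, 0, 0, 0, 0); (0, 0, 0, 2, 0, 0, 0); (0, 0, 0, 1, 1, 1, 0); (0, 0, 0, 0, 0, 0, 2); (0, 0, 1, 0, 0, 0, 0))


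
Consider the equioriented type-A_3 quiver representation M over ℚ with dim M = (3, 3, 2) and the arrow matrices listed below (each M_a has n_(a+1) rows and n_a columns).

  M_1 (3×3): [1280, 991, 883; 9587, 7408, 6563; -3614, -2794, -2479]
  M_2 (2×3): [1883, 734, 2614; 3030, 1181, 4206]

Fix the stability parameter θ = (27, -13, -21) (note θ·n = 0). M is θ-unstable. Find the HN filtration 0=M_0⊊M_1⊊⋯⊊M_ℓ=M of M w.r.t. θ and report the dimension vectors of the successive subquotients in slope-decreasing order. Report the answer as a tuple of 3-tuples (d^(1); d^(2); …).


Interval decomposition of M: I[1,2], I[1,3]^2.
HN type (ℓ=2): μ^(1)=7; μ^(2)=-7/3

((1, 1, 0); (2, 2, 2))


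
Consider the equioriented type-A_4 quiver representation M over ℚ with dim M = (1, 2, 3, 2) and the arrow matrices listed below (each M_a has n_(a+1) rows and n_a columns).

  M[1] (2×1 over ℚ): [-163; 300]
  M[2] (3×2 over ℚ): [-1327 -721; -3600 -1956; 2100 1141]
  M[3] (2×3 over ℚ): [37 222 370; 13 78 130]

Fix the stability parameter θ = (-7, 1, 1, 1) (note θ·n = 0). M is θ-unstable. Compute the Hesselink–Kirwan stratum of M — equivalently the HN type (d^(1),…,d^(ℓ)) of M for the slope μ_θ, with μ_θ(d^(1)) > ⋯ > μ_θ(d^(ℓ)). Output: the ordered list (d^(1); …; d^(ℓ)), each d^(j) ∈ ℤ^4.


Interval decomposition of M: I[1,4], I[2,3], I[3,3], I[4,4].
HN type (ℓ=2): μ^(1)=1; μ^(2)=-7

((0, 2, 3, 2); (1, 0, 0, 0))


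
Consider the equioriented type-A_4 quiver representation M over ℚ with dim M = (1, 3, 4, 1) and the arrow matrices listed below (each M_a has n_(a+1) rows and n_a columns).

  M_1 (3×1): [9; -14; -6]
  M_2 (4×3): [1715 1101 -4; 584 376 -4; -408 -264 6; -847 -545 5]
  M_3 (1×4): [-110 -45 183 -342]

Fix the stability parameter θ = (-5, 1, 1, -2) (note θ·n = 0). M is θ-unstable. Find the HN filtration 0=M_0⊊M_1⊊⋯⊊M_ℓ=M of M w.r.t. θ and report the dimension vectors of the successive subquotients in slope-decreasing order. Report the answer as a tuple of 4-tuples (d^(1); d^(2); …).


Interval decomposition of M: I[1,3], I[2,2], I[2,4], I[3,3]^2.
HN type (ℓ=3): μ^(1)=1; μ^(2)=0; μ^(3)=-5

((0, 2, 3, 0); (0, 1, 1, 1); (1, 0, 0, 0))


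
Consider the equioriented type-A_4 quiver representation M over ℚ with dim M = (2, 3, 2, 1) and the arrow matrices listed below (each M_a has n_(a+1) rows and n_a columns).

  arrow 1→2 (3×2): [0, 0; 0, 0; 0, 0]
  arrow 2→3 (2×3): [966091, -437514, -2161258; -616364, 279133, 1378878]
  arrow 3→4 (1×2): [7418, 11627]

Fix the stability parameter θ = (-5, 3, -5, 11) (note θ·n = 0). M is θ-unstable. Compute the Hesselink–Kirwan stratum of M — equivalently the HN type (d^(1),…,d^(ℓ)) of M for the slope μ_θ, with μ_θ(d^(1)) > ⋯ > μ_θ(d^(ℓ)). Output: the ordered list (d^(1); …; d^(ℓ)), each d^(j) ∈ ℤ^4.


Barcode: M ≅ I[1,1]^2, I[2,2], I[2,3], I[2,4]. HN layers by μ_θ (4 steps, strictly decreasing):
  μ^(1)=11; μ^(2)=3; μ^(3)=-1; μ^(4)=-5

((0, 0, 0, 1); (0, 1, 0, 0); (0, 2, 2, 0); (2, 0, 0, 0))


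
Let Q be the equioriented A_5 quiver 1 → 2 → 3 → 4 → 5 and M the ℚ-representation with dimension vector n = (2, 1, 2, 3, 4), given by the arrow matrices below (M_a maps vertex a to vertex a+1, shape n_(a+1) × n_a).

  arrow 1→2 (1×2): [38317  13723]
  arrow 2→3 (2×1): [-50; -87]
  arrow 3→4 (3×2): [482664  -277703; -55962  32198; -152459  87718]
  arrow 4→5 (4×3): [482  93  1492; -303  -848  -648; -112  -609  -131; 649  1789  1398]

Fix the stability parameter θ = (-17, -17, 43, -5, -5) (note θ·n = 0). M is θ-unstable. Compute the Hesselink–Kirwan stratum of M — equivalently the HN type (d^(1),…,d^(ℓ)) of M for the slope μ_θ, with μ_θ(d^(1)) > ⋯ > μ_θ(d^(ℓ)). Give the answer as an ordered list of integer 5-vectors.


Barcode: M ≅ I[1,1], I[1,5], I[3,5], I[4,5], I[5,5]. HN layers by μ_θ (3 steps, strictly decreasing):
  μ^(1)=11; μ^(2)=-5; μ^(3)=-17

((0, 0, 2, 2, 2); (0, 0, 0, 1, 2); (2, 1, 0, 0, 0))


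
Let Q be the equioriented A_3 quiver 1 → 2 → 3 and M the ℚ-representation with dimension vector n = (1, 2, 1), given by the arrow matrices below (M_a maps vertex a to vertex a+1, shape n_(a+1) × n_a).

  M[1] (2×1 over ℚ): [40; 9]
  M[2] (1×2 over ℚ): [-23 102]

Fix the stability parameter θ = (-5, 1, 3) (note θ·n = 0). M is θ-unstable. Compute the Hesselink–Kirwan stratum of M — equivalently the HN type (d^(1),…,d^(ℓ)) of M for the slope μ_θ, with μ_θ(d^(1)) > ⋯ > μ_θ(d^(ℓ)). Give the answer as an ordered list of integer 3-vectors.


Via rank(M_{q-1}∘⋯∘M_p): M ≅ I[1,3], I[2,2].
μ_θ-semistable layers: μ^(1)=3; μ^(2)=1; μ^(3)=-5

((0, 0, 1); (0, 2, 0); (1, 0, 0))


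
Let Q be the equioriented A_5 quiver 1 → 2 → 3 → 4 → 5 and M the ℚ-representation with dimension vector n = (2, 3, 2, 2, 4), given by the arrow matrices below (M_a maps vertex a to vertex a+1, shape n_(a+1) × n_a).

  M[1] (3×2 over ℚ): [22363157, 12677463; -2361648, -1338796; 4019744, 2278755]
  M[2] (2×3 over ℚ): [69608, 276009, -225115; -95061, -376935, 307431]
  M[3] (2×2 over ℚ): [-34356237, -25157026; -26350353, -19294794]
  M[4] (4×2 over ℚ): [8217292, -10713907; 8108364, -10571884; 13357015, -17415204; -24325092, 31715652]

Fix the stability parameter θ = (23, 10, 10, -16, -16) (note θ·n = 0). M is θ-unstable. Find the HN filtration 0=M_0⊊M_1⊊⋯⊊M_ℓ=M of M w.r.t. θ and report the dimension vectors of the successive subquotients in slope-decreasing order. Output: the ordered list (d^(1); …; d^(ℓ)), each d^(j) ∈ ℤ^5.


Interval decomposition of M: I[1,3], I[1,5], I[2,2], I[4,5], I[5,5]^2.
HN type (ℓ=4): μ^(1)=43/3; μ^(2)=10; μ^(3)=11/5; μ^(4)=-16

((1, 1, 1, 0, 0); (0, 1, 0, 0, 0); (1, 1, 1, 1, 1); (0, 0, 0, 1, 3))


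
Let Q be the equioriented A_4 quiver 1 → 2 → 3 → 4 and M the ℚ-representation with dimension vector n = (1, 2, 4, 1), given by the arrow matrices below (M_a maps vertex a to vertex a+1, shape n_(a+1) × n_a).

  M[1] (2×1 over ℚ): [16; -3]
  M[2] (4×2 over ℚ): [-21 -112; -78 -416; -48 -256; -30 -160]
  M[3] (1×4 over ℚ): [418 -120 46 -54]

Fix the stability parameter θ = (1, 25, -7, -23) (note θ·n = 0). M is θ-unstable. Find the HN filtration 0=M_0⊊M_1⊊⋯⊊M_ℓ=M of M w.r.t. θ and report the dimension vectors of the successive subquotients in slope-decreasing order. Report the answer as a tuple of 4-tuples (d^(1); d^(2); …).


Barcode: M ≅ I[1,2], I[2,4], I[3,3]^3. HN layers by μ_θ (4 steps, strictly decreasing):
  μ^(1)=25; μ^(2)=1; μ^(3)=-5/3; μ^(4)=-7

((0, 1, 0, 0); (1, 0, 0, 0); (0, 1, 1, 1); (0, 0, 3, 0))


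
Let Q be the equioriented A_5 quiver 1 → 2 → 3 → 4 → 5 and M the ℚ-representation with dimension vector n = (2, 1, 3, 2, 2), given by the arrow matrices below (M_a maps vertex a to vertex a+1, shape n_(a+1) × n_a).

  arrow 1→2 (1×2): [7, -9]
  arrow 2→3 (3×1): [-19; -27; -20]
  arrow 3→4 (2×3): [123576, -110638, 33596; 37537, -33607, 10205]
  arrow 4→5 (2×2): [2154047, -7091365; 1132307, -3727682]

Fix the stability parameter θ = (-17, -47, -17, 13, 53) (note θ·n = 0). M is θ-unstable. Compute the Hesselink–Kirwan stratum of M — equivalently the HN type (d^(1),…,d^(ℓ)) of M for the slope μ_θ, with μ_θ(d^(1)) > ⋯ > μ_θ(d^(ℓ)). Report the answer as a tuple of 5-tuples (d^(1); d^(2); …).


Via rank(M_{q-1}∘⋯∘M_p): M ≅ I[1,1], I[1,5], I[3,3], I[3,5].
μ_θ-semistable layers: μ^(1)=53; μ^(2)=13; μ^(3)=-17; μ^(4)=-32

((0, 0, 0, 0, 2); (0, 0, 0, 2, 0); (1, 0, 3, 0, 0); (1, 1, 0, 0, 0))


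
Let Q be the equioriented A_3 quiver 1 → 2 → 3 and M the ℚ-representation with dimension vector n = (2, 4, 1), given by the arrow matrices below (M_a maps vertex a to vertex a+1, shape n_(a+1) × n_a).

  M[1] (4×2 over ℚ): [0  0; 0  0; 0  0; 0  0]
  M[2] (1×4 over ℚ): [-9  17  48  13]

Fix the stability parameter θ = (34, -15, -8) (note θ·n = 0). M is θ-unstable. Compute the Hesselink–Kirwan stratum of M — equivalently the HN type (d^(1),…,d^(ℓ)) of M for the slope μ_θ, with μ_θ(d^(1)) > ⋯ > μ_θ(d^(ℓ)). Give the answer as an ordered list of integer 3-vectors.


Barcode: M ≅ I[1,1]^2, I[2,2]^3, I[2,3]. HN layers by μ_θ (3 steps, strictly decreasing):
  μ^(1)=34; μ^(2)=-8; μ^(3)=-15

((2, 0, 0); (0, 0, 1); (0, 4, 0))


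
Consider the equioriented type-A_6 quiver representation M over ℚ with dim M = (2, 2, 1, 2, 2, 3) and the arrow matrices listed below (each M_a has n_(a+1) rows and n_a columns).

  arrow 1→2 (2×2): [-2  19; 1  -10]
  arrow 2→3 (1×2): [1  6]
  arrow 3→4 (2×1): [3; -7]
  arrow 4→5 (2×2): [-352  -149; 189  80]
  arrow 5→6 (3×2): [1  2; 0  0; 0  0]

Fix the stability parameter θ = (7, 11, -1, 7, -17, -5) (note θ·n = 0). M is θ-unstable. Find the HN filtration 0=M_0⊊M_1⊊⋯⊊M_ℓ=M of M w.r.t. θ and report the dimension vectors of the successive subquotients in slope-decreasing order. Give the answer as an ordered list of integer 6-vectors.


Barcode: M ≅ I[1,2], I[1,6], I[4,5], I[6,6]^2. HN layers by μ_θ (4 steps, strictly decreasing):
  μ^(1)=11; μ^(2)=7; μ^(3)=1/3; μ^(4)=-5

((0, 1, 0, 0, 0, 0); (1, 0, 0, 0, 0, 0); (1, 1, 1, 1, 1, 1); (0, 0, 0, 1, 1, 2))


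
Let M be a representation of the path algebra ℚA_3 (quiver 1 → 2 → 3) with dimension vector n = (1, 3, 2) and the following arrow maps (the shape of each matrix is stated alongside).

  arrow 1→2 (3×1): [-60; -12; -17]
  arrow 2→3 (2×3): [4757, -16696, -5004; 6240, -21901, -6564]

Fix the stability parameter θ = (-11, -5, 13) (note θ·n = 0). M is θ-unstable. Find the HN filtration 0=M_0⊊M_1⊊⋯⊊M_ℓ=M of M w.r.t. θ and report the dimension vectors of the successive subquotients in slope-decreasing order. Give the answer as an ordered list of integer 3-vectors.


Interval decomposition of M: I[1,2], I[2,3]^2.
HN type (ℓ=3): μ^(1)=13; μ^(2)=-5; μ^(3)=-11

((0, 0, 2); (0, 3, 0); (1, 0, 0))


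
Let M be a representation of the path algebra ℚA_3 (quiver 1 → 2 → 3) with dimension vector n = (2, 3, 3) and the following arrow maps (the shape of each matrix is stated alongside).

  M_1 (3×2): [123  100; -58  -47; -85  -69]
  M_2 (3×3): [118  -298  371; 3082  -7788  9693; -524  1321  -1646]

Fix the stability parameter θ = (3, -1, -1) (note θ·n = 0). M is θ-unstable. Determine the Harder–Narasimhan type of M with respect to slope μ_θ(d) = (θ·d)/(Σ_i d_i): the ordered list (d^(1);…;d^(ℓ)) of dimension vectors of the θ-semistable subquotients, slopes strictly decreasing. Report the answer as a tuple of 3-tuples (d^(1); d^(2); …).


Interval decomposition of M: I[1,3]^2, I[2,2], I[3,3].
HN type (ℓ=2): μ^(1)=1/3; μ^(2)=-1

((2, 2, 2); (0, 1, 1))


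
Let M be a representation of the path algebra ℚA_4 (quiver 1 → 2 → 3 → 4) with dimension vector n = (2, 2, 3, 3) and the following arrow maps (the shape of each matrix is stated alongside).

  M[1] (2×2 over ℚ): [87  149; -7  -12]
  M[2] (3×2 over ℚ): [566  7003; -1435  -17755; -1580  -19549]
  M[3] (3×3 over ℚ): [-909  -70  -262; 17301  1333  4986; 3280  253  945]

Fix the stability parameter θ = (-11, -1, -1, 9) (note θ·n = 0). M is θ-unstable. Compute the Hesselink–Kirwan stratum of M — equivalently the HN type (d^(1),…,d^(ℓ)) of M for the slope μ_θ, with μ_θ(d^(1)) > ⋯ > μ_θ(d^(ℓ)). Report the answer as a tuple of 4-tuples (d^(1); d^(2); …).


Interval decomposition of M: I[1,4]^2, I[3,4].
HN type (ℓ=3): μ^(1)=9; μ^(2)=-1; μ^(3)=-11

((0, 0, 0, 3); (0, 2, 3, 0); (2, 0, 0, 0))


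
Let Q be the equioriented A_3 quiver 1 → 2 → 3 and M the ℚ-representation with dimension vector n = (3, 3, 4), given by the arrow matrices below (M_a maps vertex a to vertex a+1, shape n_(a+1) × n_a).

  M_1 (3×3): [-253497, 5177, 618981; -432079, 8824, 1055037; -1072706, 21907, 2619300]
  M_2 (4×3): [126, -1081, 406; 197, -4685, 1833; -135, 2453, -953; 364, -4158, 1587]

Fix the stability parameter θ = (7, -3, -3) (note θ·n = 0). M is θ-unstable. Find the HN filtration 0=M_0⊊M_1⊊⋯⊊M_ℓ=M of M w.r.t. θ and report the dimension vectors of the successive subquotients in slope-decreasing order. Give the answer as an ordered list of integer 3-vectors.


Barcode: M ≅ I[1,1], I[1,3]^2, I[2,3], I[3,3]. HN layers by μ_θ (3 steps, strictly decreasing):
  μ^(1)=7; μ^(2)=1/3; μ^(3)=-3

((1, 0, 0); (2, 2, 2); (0, 1, 2))


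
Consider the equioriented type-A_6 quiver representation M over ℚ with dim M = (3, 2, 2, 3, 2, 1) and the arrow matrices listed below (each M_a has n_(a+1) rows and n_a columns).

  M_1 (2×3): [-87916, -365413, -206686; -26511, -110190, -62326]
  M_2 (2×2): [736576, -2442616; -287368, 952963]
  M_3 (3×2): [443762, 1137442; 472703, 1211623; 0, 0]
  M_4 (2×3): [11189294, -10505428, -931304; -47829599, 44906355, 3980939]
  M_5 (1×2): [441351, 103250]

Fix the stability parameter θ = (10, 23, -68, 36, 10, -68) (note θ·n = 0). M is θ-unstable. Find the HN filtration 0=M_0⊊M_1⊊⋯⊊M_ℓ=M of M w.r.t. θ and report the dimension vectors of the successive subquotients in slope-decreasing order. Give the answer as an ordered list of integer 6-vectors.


Interval decomposition of M: I[1,1], I[1,2], I[1,6], I[3,3], I[4,4], I[4,5].
HN type (ℓ=6): μ^(1)=36; μ^(2)=23; μ^(3)=10; μ^(4)=-22/3; μ^(5)=-35/3; μ^(6)=-68

((0, 0, 0, 1, 0, 0); (0, 1, 0, 1, 1, 0); (2, 0, 0, 0, 0, 0); (0, 0, 0, 1, 1, 1); (1, 1, 1, 0, 0, 0); (0, 0, 1, 0, 0, 0))


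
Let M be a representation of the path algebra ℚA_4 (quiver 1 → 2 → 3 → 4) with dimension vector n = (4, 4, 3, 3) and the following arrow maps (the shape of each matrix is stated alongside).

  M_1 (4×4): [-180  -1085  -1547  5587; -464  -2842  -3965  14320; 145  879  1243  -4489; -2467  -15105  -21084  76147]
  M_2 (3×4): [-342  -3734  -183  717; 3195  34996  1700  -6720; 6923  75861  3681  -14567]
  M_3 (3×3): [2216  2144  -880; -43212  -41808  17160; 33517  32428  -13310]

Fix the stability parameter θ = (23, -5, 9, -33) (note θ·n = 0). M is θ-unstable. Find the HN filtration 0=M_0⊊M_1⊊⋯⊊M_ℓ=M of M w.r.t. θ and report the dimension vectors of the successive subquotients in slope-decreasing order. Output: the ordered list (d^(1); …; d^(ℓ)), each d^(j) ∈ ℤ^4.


Via rank(M_{q-1}∘⋯∘M_p): M ≅ I[1,2], I[1,3]^2, I[1,4], I[4,4]^2.
μ_θ-semistable layers: μ^(1)=9; μ^(2)=-3/2; μ^(3)=-33

((3, 3, 2, 0); (1, 1, 1, 1); (0, 0, 0, 2))


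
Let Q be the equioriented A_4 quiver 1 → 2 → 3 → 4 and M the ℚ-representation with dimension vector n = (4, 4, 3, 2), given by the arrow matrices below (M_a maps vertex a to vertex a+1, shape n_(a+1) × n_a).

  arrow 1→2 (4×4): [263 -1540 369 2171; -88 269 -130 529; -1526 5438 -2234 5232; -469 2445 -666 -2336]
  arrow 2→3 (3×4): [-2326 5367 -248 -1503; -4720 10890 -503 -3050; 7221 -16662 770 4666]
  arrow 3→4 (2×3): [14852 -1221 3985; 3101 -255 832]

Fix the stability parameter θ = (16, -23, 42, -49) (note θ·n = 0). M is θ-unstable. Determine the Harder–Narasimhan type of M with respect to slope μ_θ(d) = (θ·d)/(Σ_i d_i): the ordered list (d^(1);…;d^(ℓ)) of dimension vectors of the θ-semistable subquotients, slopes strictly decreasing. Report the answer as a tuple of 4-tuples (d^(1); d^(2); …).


Barcode: M ≅ I[1,2], I[1,3], I[1,4]^2. HN layers by μ_θ (2 steps, strictly decreasing):
  μ^(1)=42; μ^(2)=-7/2

((0, 0, 1, 0); (4, 4, 2, 2))


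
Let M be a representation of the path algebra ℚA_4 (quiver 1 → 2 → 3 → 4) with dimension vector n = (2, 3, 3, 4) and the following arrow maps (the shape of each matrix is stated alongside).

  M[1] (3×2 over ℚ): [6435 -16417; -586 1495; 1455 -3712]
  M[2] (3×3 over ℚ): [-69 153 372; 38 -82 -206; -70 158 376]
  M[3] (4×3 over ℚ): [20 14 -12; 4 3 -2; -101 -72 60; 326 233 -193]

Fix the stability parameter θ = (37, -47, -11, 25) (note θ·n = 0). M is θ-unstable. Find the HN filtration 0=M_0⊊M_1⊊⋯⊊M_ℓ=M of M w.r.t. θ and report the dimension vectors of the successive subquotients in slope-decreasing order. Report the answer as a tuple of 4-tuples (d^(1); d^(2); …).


Barcode: M ≅ I[1,4]^2, I[2,2], I[3,4], I[4,4]. HN layers by μ_θ (4 steps, strictly decreasing):
  μ^(1)=25; μ^(2)=-7; μ^(3)=-11; μ^(4)=-47

((0, 0, 0, 4); (2, 2, 2, 0); (0, 0, 1, 0); (0, 1, 0, 0))


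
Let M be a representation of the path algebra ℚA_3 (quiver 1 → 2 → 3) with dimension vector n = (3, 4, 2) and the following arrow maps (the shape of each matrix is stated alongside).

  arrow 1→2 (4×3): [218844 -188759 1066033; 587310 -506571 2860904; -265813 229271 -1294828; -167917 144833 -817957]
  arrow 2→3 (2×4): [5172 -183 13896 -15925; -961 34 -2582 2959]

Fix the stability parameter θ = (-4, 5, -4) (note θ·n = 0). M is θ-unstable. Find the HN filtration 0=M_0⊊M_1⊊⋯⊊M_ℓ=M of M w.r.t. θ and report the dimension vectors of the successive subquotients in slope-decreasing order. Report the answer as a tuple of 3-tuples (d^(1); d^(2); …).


Interval decomposition of M: I[1,2], I[1,3]^2, I[2,2].
HN type (ℓ=3): μ^(1)=5; μ^(2)=1/2; μ^(3)=-4

((0, 2, 0); (0, 2, 2); (3, 0, 0))


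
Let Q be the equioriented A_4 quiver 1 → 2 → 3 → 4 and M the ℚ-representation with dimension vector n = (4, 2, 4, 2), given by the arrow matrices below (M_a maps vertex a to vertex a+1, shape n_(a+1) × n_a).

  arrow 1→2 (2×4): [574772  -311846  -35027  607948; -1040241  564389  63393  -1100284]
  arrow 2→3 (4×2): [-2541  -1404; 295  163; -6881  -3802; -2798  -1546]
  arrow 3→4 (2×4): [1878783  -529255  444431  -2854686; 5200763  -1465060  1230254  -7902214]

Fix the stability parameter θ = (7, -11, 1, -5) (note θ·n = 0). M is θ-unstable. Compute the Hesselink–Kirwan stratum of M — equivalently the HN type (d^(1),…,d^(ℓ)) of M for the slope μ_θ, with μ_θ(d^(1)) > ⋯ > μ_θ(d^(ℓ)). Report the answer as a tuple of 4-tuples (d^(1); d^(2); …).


Interval decomposition of M: I[1,1]^2, I[1,4]^2, I[3,3]^2.
HN type (ℓ=3): μ^(1)=7; μ^(2)=1; μ^(3)=-2

((2, 0, 0, 0); (0, 0, 2, 0); (2, 2, 2, 2))


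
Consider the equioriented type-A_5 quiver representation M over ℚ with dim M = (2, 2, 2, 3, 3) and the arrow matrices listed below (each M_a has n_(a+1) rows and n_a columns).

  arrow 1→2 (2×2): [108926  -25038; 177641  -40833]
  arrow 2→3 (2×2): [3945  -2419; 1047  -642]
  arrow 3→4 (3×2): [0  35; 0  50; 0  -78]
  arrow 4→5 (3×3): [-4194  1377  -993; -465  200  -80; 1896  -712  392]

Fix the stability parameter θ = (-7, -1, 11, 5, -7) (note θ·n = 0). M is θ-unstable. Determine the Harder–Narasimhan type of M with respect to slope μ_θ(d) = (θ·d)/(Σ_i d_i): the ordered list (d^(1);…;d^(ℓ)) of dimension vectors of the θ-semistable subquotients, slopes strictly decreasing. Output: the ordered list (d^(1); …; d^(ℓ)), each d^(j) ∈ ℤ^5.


Barcode: M ≅ I[1,1], I[1,3], I[2,5], I[4,4], I[4,5], I[5,5]. HN layers by μ_θ (5 steps, strictly decreasing):
  μ^(1)=11; μ^(2)=5; μ^(3)=3; μ^(4)=-1; μ^(5)=-7

((0, 0, 1, 0, 0); (0, 0, 0, 1, 0); (0, 0, 1, 1, 1); (0, 2, 0, 1, 1); (2, 0, 0, 0, 1))


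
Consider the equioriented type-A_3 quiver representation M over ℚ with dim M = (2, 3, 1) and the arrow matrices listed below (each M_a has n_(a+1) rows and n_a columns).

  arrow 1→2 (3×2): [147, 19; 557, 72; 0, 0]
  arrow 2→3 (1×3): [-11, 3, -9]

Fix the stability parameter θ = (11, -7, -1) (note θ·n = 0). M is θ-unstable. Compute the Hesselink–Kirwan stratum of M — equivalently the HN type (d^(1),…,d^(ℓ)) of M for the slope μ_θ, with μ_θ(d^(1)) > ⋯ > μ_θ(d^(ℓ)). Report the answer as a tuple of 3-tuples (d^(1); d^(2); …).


Barcode: M ≅ I[1,2], I[1,3], I[2,2]. HN layers by μ_θ (3 steps, strictly decreasing):
  μ^(1)=2; μ^(2)=1; μ^(3)=-7

((1, 1, 0); (1, 1, 1); (0, 1, 0))


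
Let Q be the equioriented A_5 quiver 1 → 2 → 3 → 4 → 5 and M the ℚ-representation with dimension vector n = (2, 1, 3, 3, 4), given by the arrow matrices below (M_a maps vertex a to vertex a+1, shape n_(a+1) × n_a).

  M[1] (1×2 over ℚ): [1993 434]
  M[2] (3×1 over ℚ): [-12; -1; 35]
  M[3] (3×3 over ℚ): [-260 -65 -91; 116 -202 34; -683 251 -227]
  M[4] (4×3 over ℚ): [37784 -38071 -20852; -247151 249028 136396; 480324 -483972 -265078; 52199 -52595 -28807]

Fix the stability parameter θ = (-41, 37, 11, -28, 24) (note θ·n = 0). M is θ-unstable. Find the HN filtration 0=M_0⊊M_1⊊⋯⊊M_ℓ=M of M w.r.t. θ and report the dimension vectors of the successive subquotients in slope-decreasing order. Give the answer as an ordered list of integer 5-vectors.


Barcode: M ≅ I[1,1], I[1,3], I[3,5]^2, I[4,5], I[5,5]. HN layers by μ_θ (4 steps, strictly decreasing):
  μ^(1)=24; μ^(2)=-17/2; μ^(3)=-28; μ^(4)=-41

((0, 1, 1, 0, 4); (0, 0, 2, 2, 0); (0, 0, 0, 1, 0); (2, 0, 0, 0, 0))


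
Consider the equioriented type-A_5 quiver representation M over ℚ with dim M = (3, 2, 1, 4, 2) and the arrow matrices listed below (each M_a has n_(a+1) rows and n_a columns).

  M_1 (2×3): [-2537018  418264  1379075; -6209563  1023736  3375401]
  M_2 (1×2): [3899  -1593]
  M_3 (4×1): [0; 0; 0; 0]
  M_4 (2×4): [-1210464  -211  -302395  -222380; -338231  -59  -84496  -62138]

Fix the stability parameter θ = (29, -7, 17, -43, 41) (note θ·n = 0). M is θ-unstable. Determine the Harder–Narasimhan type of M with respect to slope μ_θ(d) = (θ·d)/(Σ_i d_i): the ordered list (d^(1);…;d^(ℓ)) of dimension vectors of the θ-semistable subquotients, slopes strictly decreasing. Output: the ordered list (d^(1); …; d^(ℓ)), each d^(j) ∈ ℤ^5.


Interval decomposition of M: I[1,1], I[1,2], I[1,3], I[4,4]^2, I[4,5]^2.
HN type (ℓ=5): μ^(1)=41; μ^(2)=29; μ^(3)=17; μ^(4)=11; μ^(5)=-43

((0, 0, 0, 0, 2); (1, 0, 0, 0, 0); (0, 0, 1, 0, 0); (2, 2, 0, 0, 0); (0, 0, 0, 4, 0))


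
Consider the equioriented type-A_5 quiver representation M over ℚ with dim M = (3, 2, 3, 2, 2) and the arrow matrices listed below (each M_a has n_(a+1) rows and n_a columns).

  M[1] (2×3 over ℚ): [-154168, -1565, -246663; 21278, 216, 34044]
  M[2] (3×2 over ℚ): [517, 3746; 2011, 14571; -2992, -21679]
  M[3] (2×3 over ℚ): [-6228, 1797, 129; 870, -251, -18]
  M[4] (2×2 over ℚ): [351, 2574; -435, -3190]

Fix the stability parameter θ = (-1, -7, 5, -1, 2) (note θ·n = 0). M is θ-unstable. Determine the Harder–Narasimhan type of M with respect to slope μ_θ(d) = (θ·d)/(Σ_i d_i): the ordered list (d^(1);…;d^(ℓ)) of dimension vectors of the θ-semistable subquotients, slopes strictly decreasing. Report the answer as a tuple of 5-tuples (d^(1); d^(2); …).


Via rank(M_{q-1}∘⋯∘M_p): M ≅ I[1,1], I[1,4], I[1,5], I[3,3], I[5,5].
μ_θ-semistable layers: μ^(1)=5; μ^(2)=2; μ^(3)=-1; μ^(4)=-4

((0, 0, 1, 0, 0); (0, 0, 2, 2, 2); (1, 0, 0, 0, 0); (2, 2, 0, 0, 0))


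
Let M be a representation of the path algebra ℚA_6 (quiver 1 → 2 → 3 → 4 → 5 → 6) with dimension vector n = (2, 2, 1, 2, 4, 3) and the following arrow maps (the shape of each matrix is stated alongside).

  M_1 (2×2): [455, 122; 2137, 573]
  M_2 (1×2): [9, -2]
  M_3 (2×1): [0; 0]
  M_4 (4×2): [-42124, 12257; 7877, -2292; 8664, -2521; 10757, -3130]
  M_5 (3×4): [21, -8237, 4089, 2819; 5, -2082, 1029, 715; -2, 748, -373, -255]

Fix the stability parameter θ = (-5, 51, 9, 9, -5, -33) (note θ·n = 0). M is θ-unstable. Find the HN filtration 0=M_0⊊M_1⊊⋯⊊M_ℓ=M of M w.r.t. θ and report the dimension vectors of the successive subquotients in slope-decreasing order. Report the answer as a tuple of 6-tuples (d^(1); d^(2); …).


Interval decomposition of M: I[1,2], I[1,3], I[4,6]^2, I[5,5], I[5,6].
HN type (ℓ=5): μ^(1)=51; μ^(2)=30; μ^(3)=-5; μ^(4)=-29/3; μ^(5)=-19

((0, 1, 0, 0, 0, 0); (0, 1, 1, 0, 0, 0); (2, 0, 0, 0, 1, 0); (0, 0, 0, 2, 2, 2); (0, 0, 0, 0, 1, 1))


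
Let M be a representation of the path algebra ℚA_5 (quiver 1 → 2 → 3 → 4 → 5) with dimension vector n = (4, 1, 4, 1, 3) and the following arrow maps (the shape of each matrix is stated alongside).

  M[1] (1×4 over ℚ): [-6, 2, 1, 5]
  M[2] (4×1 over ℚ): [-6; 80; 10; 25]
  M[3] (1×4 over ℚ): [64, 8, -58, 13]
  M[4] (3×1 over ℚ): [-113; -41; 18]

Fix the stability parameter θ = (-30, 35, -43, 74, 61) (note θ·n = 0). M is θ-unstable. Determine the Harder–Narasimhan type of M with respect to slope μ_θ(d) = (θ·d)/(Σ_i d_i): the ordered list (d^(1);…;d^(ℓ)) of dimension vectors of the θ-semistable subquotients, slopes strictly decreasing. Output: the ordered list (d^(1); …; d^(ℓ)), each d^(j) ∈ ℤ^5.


Via rank(M_{q-1}∘⋯∘M_p): M ≅ I[1,1]^3, I[1,5], I[3,3]^3, I[5,5]^2.
μ_θ-semistable layers: μ^(1)=135/2; μ^(2)=61; μ^(3)=-4; μ^(4)=-30; μ^(5)=-43

((0, 0, 0, 1, 1); (0, 0, 0, 0, 2); (0, 1, 1, 0, 0); (4, 0, 0, 0, 0); (0, 0, 3, 0, 0))


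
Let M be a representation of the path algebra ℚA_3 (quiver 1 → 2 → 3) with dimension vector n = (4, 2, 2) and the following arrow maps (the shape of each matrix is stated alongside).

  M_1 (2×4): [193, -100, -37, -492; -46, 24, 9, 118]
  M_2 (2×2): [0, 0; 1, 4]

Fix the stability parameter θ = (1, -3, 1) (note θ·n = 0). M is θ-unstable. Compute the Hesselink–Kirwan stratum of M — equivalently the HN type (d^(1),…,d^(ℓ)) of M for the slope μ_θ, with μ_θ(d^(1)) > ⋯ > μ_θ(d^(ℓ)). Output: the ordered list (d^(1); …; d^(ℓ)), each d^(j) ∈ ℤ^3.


Via rank(M_{q-1}∘⋯∘M_p): M ≅ I[1,1]^2, I[1,2], I[1,3], I[3,3].
μ_θ-semistable layers: μ^(1)=1; μ^(2)=-1

((2, 0, 2); (2, 2, 0))


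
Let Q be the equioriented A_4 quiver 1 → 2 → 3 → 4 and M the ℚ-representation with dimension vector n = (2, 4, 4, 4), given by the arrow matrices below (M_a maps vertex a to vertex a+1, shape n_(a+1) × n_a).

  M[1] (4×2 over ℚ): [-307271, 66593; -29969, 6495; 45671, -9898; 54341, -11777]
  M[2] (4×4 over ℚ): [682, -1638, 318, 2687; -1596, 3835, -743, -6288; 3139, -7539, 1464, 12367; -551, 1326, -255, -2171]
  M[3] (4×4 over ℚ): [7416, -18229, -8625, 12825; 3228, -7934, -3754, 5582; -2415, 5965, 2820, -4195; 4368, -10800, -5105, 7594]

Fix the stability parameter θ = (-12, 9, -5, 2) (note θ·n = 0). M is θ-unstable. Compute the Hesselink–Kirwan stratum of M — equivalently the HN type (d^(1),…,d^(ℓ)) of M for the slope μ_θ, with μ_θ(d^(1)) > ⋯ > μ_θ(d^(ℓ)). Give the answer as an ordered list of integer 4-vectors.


Interval decomposition of M: I[1,3], I[1,4], I[2,2], I[2,4], I[3,4], I[4,4].
HN type (ℓ=4): μ^(1)=9; μ^(2)=2; μ^(3)=-5; μ^(4)=-12

((0, 1, 0, 0); (0, 3, 3, 4); (0, 0, 1, 0); (2, 0, 0, 0))


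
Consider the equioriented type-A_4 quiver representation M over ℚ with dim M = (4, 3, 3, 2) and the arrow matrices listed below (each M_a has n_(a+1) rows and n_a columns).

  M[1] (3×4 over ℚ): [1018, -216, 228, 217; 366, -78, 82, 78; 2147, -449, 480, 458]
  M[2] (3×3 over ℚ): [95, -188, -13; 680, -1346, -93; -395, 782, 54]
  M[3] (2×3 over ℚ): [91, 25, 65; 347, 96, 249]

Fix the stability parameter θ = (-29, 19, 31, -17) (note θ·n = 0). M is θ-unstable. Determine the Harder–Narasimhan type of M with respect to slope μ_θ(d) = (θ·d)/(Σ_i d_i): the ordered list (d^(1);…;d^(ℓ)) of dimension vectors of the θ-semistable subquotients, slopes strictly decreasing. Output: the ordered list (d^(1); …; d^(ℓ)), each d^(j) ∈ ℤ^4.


Interval decomposition of M: I[1,1], I[1,2], I[1,4]^2, I[3,3].
HN type (ℓ=4): μ^(1)=31; μ^(2)=19; μ^(3)=11; μ^(4)=-29

((0, 0, 1, 0); (0, 1, 0, 0); (0, 2, 2, 2); (4, 0, 0, 0))


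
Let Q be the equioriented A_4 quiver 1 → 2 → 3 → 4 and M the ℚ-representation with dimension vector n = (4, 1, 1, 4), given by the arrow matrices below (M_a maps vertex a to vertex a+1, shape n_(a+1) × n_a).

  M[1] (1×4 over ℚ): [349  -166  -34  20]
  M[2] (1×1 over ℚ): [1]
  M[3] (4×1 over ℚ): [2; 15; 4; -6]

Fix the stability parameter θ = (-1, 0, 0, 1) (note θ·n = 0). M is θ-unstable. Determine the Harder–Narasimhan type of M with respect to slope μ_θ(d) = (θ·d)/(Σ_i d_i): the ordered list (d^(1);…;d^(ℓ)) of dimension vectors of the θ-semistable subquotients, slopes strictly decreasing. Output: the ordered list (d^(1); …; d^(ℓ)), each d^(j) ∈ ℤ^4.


Interval decomposition of M: I[1,1]^3, I[1,4], I[4,4]^3.
HN type (ℓ=3): μ^(1)=1; μ^(2)=0; μ^(3)=-1

((0, 0, 0, 4); (0, 1, 1, 0); (4, 0, 0, 0))


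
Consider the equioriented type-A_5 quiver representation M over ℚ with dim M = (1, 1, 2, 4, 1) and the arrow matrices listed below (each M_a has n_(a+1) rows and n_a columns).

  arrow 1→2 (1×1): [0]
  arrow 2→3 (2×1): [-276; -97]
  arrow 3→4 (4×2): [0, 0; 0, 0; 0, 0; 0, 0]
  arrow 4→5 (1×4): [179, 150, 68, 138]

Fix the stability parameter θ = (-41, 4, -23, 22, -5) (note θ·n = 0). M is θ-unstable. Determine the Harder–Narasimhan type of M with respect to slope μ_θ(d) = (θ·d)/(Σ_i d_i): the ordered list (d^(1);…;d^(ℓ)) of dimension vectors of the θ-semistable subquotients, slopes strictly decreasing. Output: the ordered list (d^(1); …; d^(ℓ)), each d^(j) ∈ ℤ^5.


Via rank(M_{q-1}∘⋯∘M_p): M ≅ I[1,1], I[2,3], I[3,3], I[4,4]^3, I[4,5].
μ_θ-semistable layers: μ^(1)=22; μ^(2)=17/2; μ^(3)=-19/2; μ^(4)=-23; μ^(5)=-41

((0, 0, 0, 3, 0); (0, 0, 0, 1, 1); (0, 1, 1, 0, 0); (0, 0, 1, 0, 0); (1, 0, 0, 0, 0))


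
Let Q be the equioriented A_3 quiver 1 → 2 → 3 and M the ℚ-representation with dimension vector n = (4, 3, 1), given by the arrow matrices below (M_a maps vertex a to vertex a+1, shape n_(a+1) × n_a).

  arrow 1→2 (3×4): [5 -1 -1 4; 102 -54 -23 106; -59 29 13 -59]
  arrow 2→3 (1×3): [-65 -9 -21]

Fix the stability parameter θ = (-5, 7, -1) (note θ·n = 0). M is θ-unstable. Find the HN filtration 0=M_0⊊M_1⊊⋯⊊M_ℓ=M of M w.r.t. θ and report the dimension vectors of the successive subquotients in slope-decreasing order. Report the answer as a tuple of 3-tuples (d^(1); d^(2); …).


Barcode: M ≅ I[1,1], I[1,2]^2, I[1,3]. HN layers by μ_θ (3 steps, strictly decreasing):
  μ^(1)=7; μ^(2)=3; μ^(3)=-5

((0, 2, 0); (0, 1, 1); (4, 0, 0))


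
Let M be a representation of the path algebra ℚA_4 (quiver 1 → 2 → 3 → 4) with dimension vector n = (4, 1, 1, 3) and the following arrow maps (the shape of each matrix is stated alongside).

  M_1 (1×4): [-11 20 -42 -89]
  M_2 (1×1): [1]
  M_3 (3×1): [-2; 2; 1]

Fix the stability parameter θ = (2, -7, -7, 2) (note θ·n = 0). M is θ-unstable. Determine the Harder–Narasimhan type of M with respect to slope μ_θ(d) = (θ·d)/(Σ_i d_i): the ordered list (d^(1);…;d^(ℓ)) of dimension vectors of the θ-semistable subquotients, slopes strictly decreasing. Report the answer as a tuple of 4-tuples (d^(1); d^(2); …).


Barcode: M ≅ I[1,1]^3, I[1,4], I[4,4]^2. HN layers by μ_θ (2 steps, strictly decreasing):
  μ^(1)=2; μ^(2)=-4

((3, 0, 0, 3); (1, 1, 1, 0))


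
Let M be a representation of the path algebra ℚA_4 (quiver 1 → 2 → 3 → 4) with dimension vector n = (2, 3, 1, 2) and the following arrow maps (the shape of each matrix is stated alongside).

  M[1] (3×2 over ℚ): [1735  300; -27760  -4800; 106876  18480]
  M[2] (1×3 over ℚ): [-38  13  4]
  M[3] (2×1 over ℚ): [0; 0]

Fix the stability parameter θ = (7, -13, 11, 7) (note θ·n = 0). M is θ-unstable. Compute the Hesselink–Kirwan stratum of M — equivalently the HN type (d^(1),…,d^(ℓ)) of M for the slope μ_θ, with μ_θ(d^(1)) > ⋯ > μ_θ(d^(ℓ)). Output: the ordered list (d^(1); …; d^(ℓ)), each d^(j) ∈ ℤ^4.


Interval decomposition of M: I[1,1], I[1,3], I[2,2]^2, I[4,4]^2.
HN type (ℓ=4): μ^(1)=11; μ^(2)=7; μ^(3)=-3; μ^(4)=-13

((0, 0, 1, 0); (1, 0, 0, 2); (1, 1, 0, 0); (0, 2, 0, 0))


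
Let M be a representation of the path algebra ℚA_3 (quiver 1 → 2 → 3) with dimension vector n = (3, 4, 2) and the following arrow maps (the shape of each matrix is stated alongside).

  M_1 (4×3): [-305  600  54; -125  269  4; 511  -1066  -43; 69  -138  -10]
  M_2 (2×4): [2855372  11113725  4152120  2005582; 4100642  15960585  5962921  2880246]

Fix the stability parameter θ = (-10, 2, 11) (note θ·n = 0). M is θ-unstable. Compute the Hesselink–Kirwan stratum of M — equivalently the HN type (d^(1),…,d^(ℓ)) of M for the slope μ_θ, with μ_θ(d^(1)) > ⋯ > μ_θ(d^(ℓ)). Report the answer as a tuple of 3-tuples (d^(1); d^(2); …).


Barcode: M ≅ I[1,2], I[1,3]^2, I[2,2]. HN layers by μ_θ (3 steps, strictly decreasing):
  μ^(1)=11; μ^(2)=2; μ^(3)=-10

((0, 0, 2); (0, 4, 0); (3, 0, 0))


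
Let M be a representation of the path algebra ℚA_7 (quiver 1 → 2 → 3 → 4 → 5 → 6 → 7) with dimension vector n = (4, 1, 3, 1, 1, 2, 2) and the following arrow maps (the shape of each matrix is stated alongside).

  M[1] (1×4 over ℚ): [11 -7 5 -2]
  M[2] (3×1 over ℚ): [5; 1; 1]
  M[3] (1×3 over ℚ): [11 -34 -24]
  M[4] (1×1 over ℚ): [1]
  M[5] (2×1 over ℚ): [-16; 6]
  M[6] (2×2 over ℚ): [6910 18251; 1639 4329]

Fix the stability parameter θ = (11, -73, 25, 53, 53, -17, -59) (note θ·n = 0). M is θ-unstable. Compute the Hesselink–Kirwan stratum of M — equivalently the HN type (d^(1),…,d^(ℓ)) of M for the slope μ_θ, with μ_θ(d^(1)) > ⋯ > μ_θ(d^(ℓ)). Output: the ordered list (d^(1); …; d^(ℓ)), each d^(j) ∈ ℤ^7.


Barcode: M ≅ I[1,1]^3, I[1,7], I[3,3]^2, I[6,7]. HN layers by μ_θ (4 steps, strictly decreasing):
  μ^(1)=25; μ^(2)=11; μ^(3)=-31; μ^(4)=-38

((0, 0, 2, 0, 0, 0, 0); (3, 0, 1, 1, 1, 1, 1); (1, 1, 0, 0, 0, 0, 0); (0, 0, 0, 0, 0, 1, 1))
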